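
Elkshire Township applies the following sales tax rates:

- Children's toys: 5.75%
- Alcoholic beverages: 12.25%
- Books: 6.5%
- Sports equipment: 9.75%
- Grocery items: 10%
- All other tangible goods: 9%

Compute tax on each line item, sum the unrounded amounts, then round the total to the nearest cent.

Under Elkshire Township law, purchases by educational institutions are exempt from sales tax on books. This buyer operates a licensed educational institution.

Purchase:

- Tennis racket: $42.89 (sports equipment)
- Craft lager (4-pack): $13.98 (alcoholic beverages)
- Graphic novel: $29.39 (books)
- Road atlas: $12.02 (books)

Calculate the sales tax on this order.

$5.89

Tennis racket $42.89: sports equipment → 9.75% → $4.181775
Craft lager (4-pack) $13.98: alcoholic beverages → 12.25% → $1.71255
Graphic novel $29.39: books, buyer-exempt → 0% → $0.00
Road atlas $12.02: books, buyer-exempt → 0% → $0.00
Unrounded tax sum = $5.894325 → $5.89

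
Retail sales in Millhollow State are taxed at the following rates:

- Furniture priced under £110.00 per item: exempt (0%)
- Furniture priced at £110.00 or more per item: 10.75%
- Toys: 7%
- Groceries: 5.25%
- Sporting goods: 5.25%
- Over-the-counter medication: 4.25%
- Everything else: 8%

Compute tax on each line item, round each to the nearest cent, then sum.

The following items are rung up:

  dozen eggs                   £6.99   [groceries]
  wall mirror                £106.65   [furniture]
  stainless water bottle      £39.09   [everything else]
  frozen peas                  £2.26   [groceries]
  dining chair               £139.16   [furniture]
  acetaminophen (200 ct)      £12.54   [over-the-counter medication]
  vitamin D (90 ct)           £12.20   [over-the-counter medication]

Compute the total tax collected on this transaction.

£19.63

Dozen eggs £6.99: groceries → 5.25% → £0.37
Wall mirror £106.65: furniture, under £110.00 → 0% → £0.00
Stainless water bottle £39.09: everything else → 8% → £3.13
Frozen peas £2.26: groceries → 5.25% → £0.12
Dining chair £139.16: furniture, £110.00 or more → 10.75% → £14.96
Acetaminophen (200 ct) £12.54: over-the-counter medication → 4.25% → £0.53
Vitamin D (90 ct) £12.20: over-the-counter medication → 4.25% → £0.52
Total tax = £0.37 + £3.13 + £0.12 + £14.96 + £0.53 + £0.52 = £19.63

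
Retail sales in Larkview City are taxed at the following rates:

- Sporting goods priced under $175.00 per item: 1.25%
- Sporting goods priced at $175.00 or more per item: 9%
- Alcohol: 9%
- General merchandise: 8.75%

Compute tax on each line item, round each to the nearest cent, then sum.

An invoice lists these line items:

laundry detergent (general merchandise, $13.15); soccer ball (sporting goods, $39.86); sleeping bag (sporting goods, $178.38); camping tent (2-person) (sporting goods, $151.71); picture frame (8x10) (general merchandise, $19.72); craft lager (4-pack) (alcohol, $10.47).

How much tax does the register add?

Laundry detergent $13.15: general merchandise → 8.75% → $1.15
Soccer ball $39.86: sporting goods, under $175.00 → 1.25% → $0.50
Sleeping bag $178.38: sporting goods, $175.00 or more → 9% → $16.05
Camping tent (2-person) $151.71: sporting goods, under $175.00 → 1.25% → $1.90
Picture frame (8x10) $19.72: general merchandise → 8.75% → $1.73
Craft lager (4-pack) $10.47: alcohol → 9% → $0.94
Total tax = $1.15 + $0.50 + $16.05 + $1.90 + $1.73 + $0.94 = $22.27

$22.27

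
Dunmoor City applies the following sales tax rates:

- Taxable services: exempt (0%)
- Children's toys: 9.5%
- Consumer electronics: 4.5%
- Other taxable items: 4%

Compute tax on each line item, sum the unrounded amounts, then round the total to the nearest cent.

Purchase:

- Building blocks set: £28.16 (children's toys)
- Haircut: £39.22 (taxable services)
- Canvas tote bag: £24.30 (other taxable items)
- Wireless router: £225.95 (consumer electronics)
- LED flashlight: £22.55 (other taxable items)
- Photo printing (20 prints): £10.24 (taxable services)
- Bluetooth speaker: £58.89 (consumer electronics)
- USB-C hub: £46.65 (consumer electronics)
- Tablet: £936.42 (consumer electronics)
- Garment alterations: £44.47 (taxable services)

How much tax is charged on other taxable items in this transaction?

£1.87

Canvas tote bag £24.30: other taxable items → 4% → £0.972
LED flashlight £22.55: other taxable items → 4% → £0.902
Tax on other taxable items: unrounded sum = £1.874 → £1.87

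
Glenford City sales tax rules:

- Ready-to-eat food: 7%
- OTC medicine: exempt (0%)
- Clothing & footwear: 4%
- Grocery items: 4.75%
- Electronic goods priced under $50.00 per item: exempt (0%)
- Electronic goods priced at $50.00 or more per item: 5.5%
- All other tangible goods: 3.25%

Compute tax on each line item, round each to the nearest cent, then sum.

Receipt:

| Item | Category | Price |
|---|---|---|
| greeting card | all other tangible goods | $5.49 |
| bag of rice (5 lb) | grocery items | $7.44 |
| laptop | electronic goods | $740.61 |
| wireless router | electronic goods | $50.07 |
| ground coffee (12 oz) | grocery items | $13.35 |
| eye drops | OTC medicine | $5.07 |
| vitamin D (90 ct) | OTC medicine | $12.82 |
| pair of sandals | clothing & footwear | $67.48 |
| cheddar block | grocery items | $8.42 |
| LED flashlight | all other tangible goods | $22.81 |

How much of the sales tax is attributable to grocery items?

Bag of rice (5 lb) $7.44: grocery items → 4.75% → $0.35
Ground coffee (12 oz) $13.35: grocery items → 4.75% → $0.63
Cheddar block $8.42: grocery items → 4.75% → $0.40
Tax on grocery items = $0.35 + $0.63 + $0.40 = $1.38

$1.38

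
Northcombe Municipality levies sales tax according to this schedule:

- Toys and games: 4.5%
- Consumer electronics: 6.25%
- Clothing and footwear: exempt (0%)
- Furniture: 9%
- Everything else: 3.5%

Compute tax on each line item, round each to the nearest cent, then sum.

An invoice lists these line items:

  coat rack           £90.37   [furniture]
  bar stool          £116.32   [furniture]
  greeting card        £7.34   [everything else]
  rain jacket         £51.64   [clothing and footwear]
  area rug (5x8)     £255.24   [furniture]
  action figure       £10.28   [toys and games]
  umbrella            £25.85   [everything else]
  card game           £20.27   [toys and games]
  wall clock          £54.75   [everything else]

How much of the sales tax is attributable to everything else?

£3.08

Greeting card £7.34: everything else → 3.5% → £0.26
Umbrella £25.85: everything else → 3.5% → £0.90
Wall clock £54.75: everything else → 3.5% → £1.92
Tax on everything else = £0.26 + £0.90 + £1.92 = £3.08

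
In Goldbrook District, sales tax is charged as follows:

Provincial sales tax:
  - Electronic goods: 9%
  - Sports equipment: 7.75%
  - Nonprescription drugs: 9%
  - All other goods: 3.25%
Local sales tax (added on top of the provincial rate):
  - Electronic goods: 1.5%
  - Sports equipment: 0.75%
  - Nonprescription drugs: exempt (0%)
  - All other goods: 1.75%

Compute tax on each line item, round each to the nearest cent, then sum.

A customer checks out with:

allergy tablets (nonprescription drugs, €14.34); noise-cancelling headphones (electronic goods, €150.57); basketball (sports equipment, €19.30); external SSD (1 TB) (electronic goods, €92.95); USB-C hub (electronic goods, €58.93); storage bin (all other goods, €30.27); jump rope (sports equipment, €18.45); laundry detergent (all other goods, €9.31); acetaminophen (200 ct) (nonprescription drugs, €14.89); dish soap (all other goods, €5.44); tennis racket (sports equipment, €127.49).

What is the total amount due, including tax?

Allergy tablets €14.34: nonprescription drugs → 9% + 0% local = 9% → €1.29
Noise-cancelling headphones €150.57: electronic goods → 9% + 1.5% local = 10.5% → €15.81
Basketball €19.30: sports equipment → 7.75% + 0.75% local = 8.5% → €1.64
External SSD (1 TB) €92.95: electronic goods → 9% + 1.5% local = 10.5% → €9.76
USB-C hub €58.93: electronic goods → 9% + 1.5% local = 10.5% → €6.19
Storage bin €30.27: all other goods → 3.25% + 1.75% local = 5% → €1.51
Jump rope €18.45: sports equipment → 7.75% + 0.75% local = 8.5% → €1.57
Laundry detergent €9.31: all other goods → 3.25% + 1.75% local = 5% → €0.47
Acetaminophen (200 ct) €14.89: nonprescription drugs → 9% + 0% local = 9% → €1.34
Dish soap €5.44: all other goods → 3.25% + 1.75% local = 5% → €0.27
Tennis racket €127.49: sports equipment → 7.75% + 0.75% local = 8.5% → €10.84
Subtotal = €541.94; tax = €50.69; total due = €592.63

€592.63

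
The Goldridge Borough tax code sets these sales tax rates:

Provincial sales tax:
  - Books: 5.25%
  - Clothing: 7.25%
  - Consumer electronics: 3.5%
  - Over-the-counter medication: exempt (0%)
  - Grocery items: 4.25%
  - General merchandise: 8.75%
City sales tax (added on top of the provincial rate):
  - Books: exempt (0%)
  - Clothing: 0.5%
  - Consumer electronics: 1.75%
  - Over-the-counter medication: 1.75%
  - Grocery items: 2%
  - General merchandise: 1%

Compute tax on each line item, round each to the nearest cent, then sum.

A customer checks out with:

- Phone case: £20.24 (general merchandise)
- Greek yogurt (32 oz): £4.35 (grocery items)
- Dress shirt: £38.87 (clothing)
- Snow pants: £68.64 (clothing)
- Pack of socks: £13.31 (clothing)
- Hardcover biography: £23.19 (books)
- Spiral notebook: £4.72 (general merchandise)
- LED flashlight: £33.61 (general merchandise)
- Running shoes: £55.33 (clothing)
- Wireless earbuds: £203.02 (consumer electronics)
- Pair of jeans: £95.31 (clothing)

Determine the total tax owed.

£38.90

Phone case £20.24: general merchandise → 8.75% + 1% city = 9.75% → £1.97
Greek yogurt (32 oz) £4.35: grocery items → 4.25% + 2% city = 6.25% → £0.27
Dress shirt £38.87: clothing → 7.25% + 0.5% city = 7.75% → £3.01
Snow pants £68.64: clothing → 7.25% + 0.5% city = 7.75% → £5.32
Pack of socks £13.31: clothing → 7.25% + 0.5% city = 7.75% → £1.03
Hardcover biography £23.19: books → 5.25% + 0% city = 5.25% → £1.22
Spiral notebook £4.72: general merchandise → 8.75% + 1% city = 9.75% → £0.46
LED flashlight £33.61: general merchandise → 8.75% + 1% city = 9.75% → £3.28
Running shoes £55.33: clothing → 7.25% + 0.5% city = 7.75% → £4.29
Wireless earbuds £203.02: consumer electronics → 3.5% + 1.75% city = 5.25% → £10.66
Pair of jeans £95.31: clothing → 7.25% + 0.5% city = 7.75% → £7.39
Total tax = £1.97 + £0.27 + £3.01 + £5.32 + £1.03 + £1.22 + £0.46 + £3.28 + £4.29 + £10.66 + £7.39 = £38.90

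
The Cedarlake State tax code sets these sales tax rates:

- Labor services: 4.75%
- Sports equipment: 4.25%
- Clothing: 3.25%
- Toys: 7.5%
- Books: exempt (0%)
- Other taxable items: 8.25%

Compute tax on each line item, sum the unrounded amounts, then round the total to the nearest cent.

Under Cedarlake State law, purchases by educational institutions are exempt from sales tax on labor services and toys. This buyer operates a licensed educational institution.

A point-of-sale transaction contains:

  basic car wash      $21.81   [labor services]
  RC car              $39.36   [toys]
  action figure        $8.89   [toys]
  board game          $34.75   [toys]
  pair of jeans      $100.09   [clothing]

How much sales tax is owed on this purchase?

Basic car wash $21.81: labor services, buyer-exempt → 0% → $0.00
RC car $39.36: toys, buyer-exempt → 0% → $0.00
Action figure $8.89: toys, buyer-exempt → 0% → $0.00
Board game $34.75: toys, buyer-exempt → 0% → $0.00
Pair of jeans $100.09: clothing → 3.25% → $3.252925
Unrounded tax sum = $3.252925 → $3.25

$3.25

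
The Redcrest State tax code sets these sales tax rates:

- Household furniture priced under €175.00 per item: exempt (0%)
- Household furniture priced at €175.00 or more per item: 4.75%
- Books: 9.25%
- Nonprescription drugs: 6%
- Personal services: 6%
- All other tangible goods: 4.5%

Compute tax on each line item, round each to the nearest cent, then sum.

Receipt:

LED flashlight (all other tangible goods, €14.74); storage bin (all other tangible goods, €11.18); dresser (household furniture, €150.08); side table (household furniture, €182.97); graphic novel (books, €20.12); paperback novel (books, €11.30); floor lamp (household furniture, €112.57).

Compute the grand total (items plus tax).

LED flashlight €14.74: all other tangible goods → 4.5% → €0.66
Storage bin €11.18: all other tangible goods → 4.5% → €0.50
Dresser €150.08: household furniture, under €175.00 → 0% → €0.00
Side table €182.97: household furniture, €175.00 or more → 4.75% → €8.69
Graphic novel €20.12: books → 9.25% → €1.86
Paperback novel €11.30: books → 9.25% → €1.05
Floor lamp €112.57: household furniture, under €175.00 → 0% → €0.00
Subtotal = €502.96; tax = €12.76; total due = €515.72

€515.72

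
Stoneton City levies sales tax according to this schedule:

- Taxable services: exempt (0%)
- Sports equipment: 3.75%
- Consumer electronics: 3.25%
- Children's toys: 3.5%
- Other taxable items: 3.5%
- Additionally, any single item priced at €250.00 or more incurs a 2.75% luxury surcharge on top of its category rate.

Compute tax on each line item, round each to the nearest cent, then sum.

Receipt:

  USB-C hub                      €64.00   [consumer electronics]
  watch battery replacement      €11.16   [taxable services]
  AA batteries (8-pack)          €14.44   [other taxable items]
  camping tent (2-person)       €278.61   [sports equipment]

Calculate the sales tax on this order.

USB-C hub €64.00: consumer electronics → 3.25% → €2.08
Watch battery replacement €11.16: taxable services → 0% → €0.00
AA batteries (8-pack) €14.44: other taxable items → 3.5% → €0.51
Camping tent (2-person) €278.61: sports equipment → 3.75% + 2.75% surcharge = 6.5% → €18.11
Total tax = €2.08 + €0.51 + €18.11 = €20.70

€20.70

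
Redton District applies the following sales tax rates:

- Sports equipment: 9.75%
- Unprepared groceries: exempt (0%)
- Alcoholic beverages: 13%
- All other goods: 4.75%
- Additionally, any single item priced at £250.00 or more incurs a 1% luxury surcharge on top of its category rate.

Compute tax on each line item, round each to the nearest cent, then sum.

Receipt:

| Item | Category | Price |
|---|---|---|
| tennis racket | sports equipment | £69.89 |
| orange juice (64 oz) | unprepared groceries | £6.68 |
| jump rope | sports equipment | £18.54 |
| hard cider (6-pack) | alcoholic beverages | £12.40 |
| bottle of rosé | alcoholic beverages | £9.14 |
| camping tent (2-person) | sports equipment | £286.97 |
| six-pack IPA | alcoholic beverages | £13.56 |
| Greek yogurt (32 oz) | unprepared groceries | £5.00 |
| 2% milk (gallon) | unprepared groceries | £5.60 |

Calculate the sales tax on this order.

Tennis racket £69.89: sports equipment → 9.75% → £6.81
Orange juice (64 oz) £6.68: unprepared groceries → 0% → £0.00
Jump rope £18.54: sports equipment → 9.75% → £1.81
Hard cider (6-pack) £12.40: alcoholic beverages → 13% → £1.61
Bottle of rosé £9.14: alcoholic beverages → 13% → £1.19
Camping tent (2-person) £286.97: sports equipment → 9.75% + 1% surcharge = 10.75% → £30.85
Six-pack IPA £13.56: alcoholic beverages → 13% → £1.76
Greek yogurt (32 oz) £5.00: unprepared groceries → 0% → £0.00
2% milk (gallon) £5.60: unprepared groceries → 0% → £0.00
Total tax = £6.81 + £1.81 + £1.61 + £1.19 + £30.85 + £1.76 = £44.03

£44.03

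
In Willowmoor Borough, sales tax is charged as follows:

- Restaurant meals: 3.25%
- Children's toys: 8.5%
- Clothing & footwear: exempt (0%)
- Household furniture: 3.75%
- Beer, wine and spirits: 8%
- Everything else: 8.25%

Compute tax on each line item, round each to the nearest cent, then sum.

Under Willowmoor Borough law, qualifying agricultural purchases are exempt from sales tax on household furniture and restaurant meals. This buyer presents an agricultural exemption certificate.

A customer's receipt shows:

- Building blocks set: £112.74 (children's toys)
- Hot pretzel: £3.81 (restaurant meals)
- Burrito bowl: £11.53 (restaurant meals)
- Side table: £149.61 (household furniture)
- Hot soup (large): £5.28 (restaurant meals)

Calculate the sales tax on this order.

£9.58

Building blocks set £112.74: children's toys → 8.5% → £9.58
Hot pretzel £3.81: restaurant meals, buyer-exempt → 0% → £0.00
Burrito bowl £11.53: restaurant meals, buyer-exempt → 0% → £0.00
Side table £149.61: household furniture, buyer-exempt → 0% → £0.00
Hot soup (large) £5.28: restaurant meals, buyer-exempt → 0% → £0.00
Total tax = £9.58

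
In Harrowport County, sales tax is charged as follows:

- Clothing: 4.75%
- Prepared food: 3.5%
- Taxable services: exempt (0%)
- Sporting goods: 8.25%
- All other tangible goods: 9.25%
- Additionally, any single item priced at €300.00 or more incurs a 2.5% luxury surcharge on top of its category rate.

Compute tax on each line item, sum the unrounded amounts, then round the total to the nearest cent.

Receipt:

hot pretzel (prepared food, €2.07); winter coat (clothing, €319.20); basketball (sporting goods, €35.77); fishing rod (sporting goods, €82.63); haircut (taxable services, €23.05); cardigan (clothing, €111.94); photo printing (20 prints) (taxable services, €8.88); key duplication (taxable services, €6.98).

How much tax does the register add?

€38.30

Hot pretzel €2.07: prepared food → 3.5% → €0.07245
Winter coat €319.20: clothing → 4.75% + 2.5% surcharge = 7.25% → €23.142
Basketball €35.77: sporting goods → 8.25% → €2.951025
Fishing rod €82.63: sporting goods → 8.25% → €6.816975
Haircut €23.05: taxable services → 0% → €0.00
Cardigan €111.94: clothing → 4.75% → €5.31715
Photo printing (20 prints) €8.88: taxable services → 0% → €0.00
Key duplication €6.98: taxable services → 0% → €0.00
Unrounded tax sum = €38.2996 → €38.30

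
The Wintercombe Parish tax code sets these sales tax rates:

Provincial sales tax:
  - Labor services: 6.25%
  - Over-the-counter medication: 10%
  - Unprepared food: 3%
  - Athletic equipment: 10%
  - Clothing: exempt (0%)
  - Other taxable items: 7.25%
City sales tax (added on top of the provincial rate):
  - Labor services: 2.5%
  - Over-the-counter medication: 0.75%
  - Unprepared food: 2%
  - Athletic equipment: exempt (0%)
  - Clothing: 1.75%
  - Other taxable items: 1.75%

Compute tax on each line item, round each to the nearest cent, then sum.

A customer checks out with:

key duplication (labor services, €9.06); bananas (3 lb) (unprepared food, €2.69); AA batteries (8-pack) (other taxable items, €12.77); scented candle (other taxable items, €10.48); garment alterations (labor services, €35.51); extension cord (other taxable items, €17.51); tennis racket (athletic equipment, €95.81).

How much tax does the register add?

Key duplication €9.06: labor services → 6.25% + 2.5% city = 8.75% → €0.79
Bananas (3 lb) €2.69: unprepared food → 3% + 2% city = 5% → €0.13
AA batteries (8-pack) €12.77: other taxable items → 7.25% + 1.75% city = 9% → €1.15
Scented candle €10.48: other taxable items → 7.25% + 1.75% city = 9% → €0.94
Garment alterations €35.51: labor services → 6.25% + 2.5% city = 8.75% → €3.11
Extension cord €17.51: other taxable items → 7.25% + 1.75% city = 9% → €1.58
Tennis racket €95.81: athletic equipment → 10% + 0% city = 10% → €9.58
Total tax = €0.79 + €0.13 + €1.15 + €0.94 + €3.11 + €1.58 + €9.58 = €17.28

€17.28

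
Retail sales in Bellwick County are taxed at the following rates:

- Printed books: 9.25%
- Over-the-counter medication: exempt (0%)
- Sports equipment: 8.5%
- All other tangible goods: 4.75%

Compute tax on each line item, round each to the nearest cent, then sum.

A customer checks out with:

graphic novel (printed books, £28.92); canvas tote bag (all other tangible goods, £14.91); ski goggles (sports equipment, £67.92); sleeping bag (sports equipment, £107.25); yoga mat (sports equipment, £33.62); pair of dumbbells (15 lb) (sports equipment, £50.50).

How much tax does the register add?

£25.43

Graphic novel £28.92: printed books → 9.25% → £2.68
Canvas tote bag £14.91: all other tangible goods → 4.75% → £0.71
Ski goggles £67.92: sports equipment → 8.5% → £5.77
Sleeping bag £107.25: sports equipment → 8.5% → £9.12
Yoga mat £33.62: sports equipment → 8.5% → £2.86
Pair of dumbbells (15 lb) £50.50: sports equipment → 8.5% → £4.29
Total tax = £2.68 + £0.71 + £5.77 + £9.12 + £2.86 + £4.29 = £25.43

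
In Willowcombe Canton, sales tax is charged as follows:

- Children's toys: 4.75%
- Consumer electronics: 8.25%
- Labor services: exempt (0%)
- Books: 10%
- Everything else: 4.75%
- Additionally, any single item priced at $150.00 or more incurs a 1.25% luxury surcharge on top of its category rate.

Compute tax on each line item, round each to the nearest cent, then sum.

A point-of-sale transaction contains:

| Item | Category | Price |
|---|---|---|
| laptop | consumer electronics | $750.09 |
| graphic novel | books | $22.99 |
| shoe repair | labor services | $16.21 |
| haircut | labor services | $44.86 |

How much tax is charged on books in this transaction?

Graphic novel $22.99: books → 10% → $2.30
Tax on books = $2.30

$2.30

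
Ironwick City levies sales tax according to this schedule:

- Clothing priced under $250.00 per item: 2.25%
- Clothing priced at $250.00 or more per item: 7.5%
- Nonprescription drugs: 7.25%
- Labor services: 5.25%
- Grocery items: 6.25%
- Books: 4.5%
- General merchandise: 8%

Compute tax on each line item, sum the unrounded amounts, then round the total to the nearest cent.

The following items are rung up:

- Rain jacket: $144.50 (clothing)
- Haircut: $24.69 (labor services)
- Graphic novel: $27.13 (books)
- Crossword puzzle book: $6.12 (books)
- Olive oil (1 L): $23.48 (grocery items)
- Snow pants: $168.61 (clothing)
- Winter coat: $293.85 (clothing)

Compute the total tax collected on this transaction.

Rain jacket $144.50: clothing, under $250.00 → 2.25% → $3.25125
Haircut $24.69: labor services → 5.25% → $1.296225
Graphic novel $27.13: books → 4.5% → $1.22085
Crossword puzzle book $6.12: books → 4.5% → $0.2754
Olive oil (1 L) $23.48: grocery items → 6.25% → $1.4675
Snow pants $168.61: clothing, under $250.00 → 2.25% → $3.793725
Winter coat $293.85: clothing, $250.00 or more → 7.5% → $22.03875
Unrounded tax sum = $33.3437 → $33.34

$33.34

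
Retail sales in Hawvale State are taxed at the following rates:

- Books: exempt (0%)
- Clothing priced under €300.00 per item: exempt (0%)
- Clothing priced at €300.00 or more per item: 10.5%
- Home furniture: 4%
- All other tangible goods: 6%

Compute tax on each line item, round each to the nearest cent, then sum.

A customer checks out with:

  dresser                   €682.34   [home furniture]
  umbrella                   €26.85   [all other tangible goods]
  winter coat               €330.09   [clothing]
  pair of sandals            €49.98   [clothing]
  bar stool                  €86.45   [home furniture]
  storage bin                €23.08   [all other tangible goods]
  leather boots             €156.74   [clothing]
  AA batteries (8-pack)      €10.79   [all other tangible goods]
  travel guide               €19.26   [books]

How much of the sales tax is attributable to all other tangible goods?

€3.64

Umbrella €26.85: all other tangible goods → 6% → €1.61
Storage bin €23.08: all other tangible goods → 6% → €1.38
AA batteries (8-pack) €10.79: all other tangible goods → 6% → €0.65
Tax on all other tangible goods = €1.61 + €1.38 + €0.65 = €3.64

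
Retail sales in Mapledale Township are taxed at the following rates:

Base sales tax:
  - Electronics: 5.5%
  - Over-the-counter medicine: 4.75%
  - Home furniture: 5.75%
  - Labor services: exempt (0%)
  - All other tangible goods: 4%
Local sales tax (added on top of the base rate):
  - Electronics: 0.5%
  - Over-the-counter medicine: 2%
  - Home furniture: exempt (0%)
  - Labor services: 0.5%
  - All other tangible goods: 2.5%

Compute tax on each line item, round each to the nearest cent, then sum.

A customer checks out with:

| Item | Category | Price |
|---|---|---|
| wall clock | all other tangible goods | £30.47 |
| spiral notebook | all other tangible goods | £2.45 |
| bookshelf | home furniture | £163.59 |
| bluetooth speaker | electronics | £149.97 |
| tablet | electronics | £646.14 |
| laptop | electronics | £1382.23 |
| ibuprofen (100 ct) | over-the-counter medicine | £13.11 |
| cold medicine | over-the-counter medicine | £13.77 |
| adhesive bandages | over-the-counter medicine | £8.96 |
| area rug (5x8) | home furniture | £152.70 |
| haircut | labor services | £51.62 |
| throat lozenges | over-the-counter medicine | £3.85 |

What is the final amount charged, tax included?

Wall clock £30.47: all other tangible goods → 4% + 2.5% local = 6.5% → £1.98
Spiral notebook £2.45: all other tangible goods → 4% + 2.5% local = 6.5% → £0.16
Bookshelf £163.59: home furniture → 5.75% + 0% local = 5.75% → £9.41
Bluetooth speaker £149.97: electronics → 5.5% + 0.5% local = 6% → £9.00
Tablet £646.14: electronics → 5.5% + 0.5% local = 6% → £38.77
Laptop £1382.23: electronics → 5.5% + 0.5% local = 6% → £82.93
Ibuprofen (100 ct) £13.11: over-the-counter medicine → 4.75% + 2% local = 6.75% → £0.88
Cold medicine £13.77: over-the-counter medicine → 4.75% + 2% local = 6.75% → £0.93
Adhesive bandages £8.96: over-the-counter medicine → 4.75% + 2% local = 6.75% → £0.60
Area rug (5x8) £152.70: home furniture → 5.75% + 0% local = 5.75% → £8.78
Haircut £51.62: labor services → 0% + 0.5% local = 0.5% → £0.26
Throat lozenges £3.85: over-the-counter medicine → 4.75% + 2% local = 6.75% → £0.26
Subtotal = £2618.86; tax = £153.96; total due = £2772.82

£2772.82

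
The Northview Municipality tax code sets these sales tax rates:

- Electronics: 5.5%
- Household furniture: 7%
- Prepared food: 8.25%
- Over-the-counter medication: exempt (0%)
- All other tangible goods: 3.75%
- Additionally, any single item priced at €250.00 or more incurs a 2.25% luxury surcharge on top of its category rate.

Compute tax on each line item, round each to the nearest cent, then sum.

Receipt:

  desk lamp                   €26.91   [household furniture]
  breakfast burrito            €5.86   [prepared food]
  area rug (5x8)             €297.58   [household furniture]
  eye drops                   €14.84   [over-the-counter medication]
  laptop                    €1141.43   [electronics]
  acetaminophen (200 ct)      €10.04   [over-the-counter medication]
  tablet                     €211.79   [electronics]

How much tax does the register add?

Desk lamp €26.91: household furniture → 7% → €1.88
Breakfast burrito €5.86: prepared food → 8.25% → €0.48
Area rug (5x8) €297.58: household furniture → 7% + 2.25% surcharge = 9.25% → €27.53
Eye drops €14.84: over-the-counter medication → 0% → €0.00
Laptop €1141.43: electronics → 5.5% + 2.25% surcharge = 7.75% → €88.46
Acetaminophen (200 ct) €10.04: over-the-counter medication → 0% → €0.00
Tablet €211.79: electronics → 5.5% → €11.65
Total tax = €1.88 + €0.48 + €27.53 + €88.46 + €11.65 = €130.00

€130.00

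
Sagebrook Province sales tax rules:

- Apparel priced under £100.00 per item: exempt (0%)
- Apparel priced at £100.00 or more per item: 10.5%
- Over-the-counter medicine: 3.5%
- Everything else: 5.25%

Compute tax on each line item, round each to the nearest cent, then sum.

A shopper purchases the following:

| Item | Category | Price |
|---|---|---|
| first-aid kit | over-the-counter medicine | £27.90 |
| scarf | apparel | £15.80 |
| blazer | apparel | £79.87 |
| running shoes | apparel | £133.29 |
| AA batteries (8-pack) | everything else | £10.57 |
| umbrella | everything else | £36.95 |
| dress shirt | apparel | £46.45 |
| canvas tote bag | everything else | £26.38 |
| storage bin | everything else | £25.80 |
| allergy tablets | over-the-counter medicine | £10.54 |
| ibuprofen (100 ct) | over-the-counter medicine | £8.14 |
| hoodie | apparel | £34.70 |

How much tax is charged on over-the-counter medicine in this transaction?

First-aid kit £27.90: over-the-counter medicine → 3.5% → £0.98
Allergy tablets £10.54: over-the-counter medicine → 3.5% → £0.37
Ibuprofen (100 ct) £8.14: over-the-counter medicine → 3.5% → £0.28
Tax on over-the-counter medicine = £0.98 + £0.37 + £0.28 = £1.63

£1.63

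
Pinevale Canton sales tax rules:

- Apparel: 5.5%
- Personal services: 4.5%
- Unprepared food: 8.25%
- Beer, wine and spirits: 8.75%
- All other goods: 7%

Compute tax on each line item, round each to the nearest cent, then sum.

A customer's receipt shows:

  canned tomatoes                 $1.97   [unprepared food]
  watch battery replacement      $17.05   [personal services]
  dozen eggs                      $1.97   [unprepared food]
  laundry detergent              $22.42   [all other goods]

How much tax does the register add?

Canned tomatoes $1.97: unprepared food → 8.25% → $0.16
Watch battery replacement $17.05: personal services → 4.5% → $0.77
Dozen eggs $1.97: unprepared food → 8.25% → $0.16
Laundry detergent $22.42: all other goods → 7% → $1.57
Total tax = $0.16 + $0.77 + $0.16 + $1.57 = $2.66

$2.66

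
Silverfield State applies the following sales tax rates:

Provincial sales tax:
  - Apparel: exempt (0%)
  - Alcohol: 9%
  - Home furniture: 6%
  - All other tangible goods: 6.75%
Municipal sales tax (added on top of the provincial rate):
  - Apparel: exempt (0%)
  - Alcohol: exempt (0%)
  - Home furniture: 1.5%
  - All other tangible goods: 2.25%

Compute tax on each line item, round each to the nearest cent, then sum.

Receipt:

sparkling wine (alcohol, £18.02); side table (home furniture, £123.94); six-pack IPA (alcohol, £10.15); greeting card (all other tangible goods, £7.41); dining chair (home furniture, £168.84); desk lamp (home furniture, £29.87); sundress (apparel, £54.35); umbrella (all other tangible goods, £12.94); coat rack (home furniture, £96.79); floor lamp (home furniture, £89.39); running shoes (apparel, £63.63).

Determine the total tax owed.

£42.52

Sparkling wine £18.02: alcohol → 9% + 0% municipal = 9% → £1.62
Side table £123.94: home furniture → 6% + 1.5% municipal = 7.5% → £9.30
Six-pack IPA £10.15: alcohol → 9% + 0% municipal = 9% → £0.91
Greeting card £7.41: all other tangible goods → 6.75% + 2.25% municipal = 9% → £0.67
Dining chair £168.84: home furniture → 6% + 1.5% municipal = 7.5% → £12.66
Desk lamp £29.87: home furniture → 6% + 1.5% municipal = 7.5% → £2.24
Sundress £54.35: apparel → 0% + 0% municipal = 0% → £0.00
Umbrella £12.94: all other tangible goods → 6.75% + 2.25% municipal = 9% → £1.16
Coat rack £96.79: home furniture → 6% + 1.5% municipal = 7.5% → £7.26
Floor lamp £89.39: home furniture → 6% + 1.5% municipal = 7.5% → £6.70
Running shoes £63.63: apparel → 0% + 0% municipal = 0% → £0.00
Total tax = £1.62 + £9.30 + £0.91 + £0.67 + £12.66 + £2.24 + £1.16 + £7.26 + £6.70 = £42.52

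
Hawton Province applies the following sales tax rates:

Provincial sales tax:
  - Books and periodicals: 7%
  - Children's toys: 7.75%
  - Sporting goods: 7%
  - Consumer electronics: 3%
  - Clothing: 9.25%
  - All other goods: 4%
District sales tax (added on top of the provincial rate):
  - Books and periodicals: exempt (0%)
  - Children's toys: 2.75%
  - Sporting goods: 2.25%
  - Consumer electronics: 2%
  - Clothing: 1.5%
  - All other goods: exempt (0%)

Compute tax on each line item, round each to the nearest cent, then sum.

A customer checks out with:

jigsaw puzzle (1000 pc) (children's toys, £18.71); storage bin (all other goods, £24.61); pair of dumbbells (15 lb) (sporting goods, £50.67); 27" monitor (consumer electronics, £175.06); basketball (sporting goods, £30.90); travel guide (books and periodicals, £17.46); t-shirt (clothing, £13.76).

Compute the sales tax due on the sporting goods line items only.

Pair of dumbbells (15 lb) £50.67: sporting goods → 7% + 2.25% district = 9.25% → £4.69
Basketball £30.90: sporting goods → 7% + 2.25% district = 9.25% → £2.86
Tax on sporting goods = £4.69 + £2.86 = £7.55

£7.55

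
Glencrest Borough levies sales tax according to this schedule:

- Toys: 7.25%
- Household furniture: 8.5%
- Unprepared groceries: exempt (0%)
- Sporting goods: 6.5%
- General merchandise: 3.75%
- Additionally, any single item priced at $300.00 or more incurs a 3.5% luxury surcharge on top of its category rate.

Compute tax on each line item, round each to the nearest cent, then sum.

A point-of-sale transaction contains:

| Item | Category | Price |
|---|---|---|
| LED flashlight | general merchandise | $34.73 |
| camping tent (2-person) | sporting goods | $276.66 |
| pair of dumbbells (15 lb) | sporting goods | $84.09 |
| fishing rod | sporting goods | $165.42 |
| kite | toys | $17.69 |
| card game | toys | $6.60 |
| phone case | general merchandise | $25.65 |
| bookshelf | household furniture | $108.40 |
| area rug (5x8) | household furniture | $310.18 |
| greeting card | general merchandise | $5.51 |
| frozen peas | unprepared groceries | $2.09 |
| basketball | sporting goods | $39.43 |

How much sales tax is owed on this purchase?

LED flashlight $34.73: general merchandise → 3.75% → $1.30
Camping tent (2-person) $276.66: sporting goods → 6.5% → $17.98
Pair of dumbbells (15 lb) $84.09: sporting goods → 6.5% → $5.47
Fishing rod $165.42: sporting goods → 6.5% → $10.75
Kite $17.69: toys → 7.25% → $1.28
Card game $6.60: toys → 7.25% → $0.48
Phone case $25.65: general merchandise → 3.75% → $0.96
Bookshelf $108.40: household furniture → 8.5% → $9.21
Area rug (5x8) $310.18: household furniture → 8.5% + 3.5% surcharge = 12% → $37.22
Greeting card $5.51: general merchandise → 3.75% → $0.21
Frozen peas $2.09: unprepared groceries → 0% → $0.00
Basketball $39.43: sporting goods → 6.5% → $2.56
Total tax = $1.30 + $17.98 + $5.47 + $10.75 + $1.28 + $0.48 + $0.96 + $9.21 + $37.22 + $0.21 + $2.56 = $87.42

$87.42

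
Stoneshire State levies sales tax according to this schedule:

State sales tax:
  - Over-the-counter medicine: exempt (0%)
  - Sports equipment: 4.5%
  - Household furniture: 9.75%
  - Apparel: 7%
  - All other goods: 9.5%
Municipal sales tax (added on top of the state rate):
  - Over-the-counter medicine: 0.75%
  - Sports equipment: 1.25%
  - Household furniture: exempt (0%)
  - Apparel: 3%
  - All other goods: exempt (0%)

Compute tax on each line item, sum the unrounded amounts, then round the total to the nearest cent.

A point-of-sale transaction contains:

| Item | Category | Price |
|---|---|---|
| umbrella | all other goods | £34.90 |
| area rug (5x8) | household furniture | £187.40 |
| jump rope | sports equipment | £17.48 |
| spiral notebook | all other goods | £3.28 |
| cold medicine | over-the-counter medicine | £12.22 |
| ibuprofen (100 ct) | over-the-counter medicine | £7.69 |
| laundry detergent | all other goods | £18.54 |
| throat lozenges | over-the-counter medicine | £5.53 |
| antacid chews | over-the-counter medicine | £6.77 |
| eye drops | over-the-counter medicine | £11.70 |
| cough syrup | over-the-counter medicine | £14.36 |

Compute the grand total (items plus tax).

£344.97

Umbrella £34.90: all other goods → 9.5% + 0% municipal = 9.5% → £3.3155
Area rug (5x8) £187.40: household furniture → 9.75% + 0% municipal = 9.75% → £18.2715
Jump rope £17.48: sports equipment → 4.5% + 1.25% municipal = 5.75% → £1.0051
Spiral notebook £3.28: all other goods → 9.5% + 0% municipal = 9.5% → £0.3116
Cold medicine £12.22: over-the-counter medicine → 0% + 0.75% municipal = 0.75% → £0.09165
Ibuprofen (100 ct) £7.69: over-the-counter medicine → 0% + 0.75% municipal = 0.75% → £0.057675
Laundry detergent £18.54: all other goods → 9.5% + 0% municipal = 9.5% → £1.7613
Throat lozenges £5.53: over-the-counter medicine → 0% + 0.75% municipal = 0.75% → £0.041475
Antacid chews £6.77: over-the-counter medicine → 0% + 0.75% municipal = 0.75% → £0.050775
Eye drops £11.70: over-the-counter medicine → 0% + 0.75% municipal = 0.75% → £0.08775
Cough syrup £14.36: over-the-counter medicine → 0% + 0.75% municipal = 0.75% → £0.1077
Subtotal = £319.87; unrounded tax = £25.102025 → £25.10; total due = £344.97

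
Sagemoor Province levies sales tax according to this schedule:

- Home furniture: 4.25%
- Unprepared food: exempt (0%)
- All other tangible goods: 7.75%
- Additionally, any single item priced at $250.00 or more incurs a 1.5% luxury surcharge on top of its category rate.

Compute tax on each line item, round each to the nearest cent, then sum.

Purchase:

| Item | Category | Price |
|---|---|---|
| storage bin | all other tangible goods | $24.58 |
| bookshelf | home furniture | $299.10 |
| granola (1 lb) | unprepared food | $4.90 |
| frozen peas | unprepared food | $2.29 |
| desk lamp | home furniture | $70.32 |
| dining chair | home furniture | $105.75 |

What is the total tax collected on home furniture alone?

Bookshelf $299.10: home furniture → 4.25% + 1.5% surcharge = 5.75% → $17.20
Desk lamp $70.32: home furniture → 4.25% → $2.99
Dining chair $105.75: home furniture → 4.25% → $4.49
Tax on home furniture = $17.20 + $2.99 + $4.49 = $24.68

$24.68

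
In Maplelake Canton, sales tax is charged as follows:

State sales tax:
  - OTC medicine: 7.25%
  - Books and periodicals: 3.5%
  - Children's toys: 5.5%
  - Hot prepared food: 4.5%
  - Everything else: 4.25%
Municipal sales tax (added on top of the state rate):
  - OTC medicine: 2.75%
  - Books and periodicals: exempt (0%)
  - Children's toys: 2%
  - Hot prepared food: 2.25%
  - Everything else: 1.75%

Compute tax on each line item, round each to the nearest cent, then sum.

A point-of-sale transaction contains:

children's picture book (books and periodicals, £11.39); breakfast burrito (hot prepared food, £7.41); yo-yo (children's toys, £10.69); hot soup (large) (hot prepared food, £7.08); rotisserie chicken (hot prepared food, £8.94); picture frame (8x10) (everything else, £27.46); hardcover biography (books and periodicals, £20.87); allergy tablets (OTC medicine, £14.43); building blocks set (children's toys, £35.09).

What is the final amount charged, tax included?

£152.59

Children's picture book £11.39: books and periodicals → 3.5% + 0% municipal = 3.5% → £0.40
Breakfast burrito £7.41: hot prepared food → 4.5% + 2.25% municipal = 6.75% → £0.50
Yo-yo £10.69: children's toys → 5.5% + 2% municipal = 7.5% → £0.80
Hot soup (large) £7.08: hot prepared food → 4.5% + 2.25% municipal = 6.75% → £0.48
Rotisserie chicken £8.94: hot prepared food → 4.5% + 2.25% municipal = 6.75% → £0.60
Picture frame (8x10) £27.46: everything else → 4.25% + 1.75% municipal = 6% → £1.65
Hardcover biography £20.87: books and periodicals → 3.5% + 0% municipal = 3.5% → £0.73
Allergy tablets £14.43: OTC medicine → 7.25% + 2.75% municipal = 10% → £1.44
Building blocks set £35.09: children's toys → 5.5% + 2% municipal = 7.5% → £2.63
Subtotal = £143.36; tax = £9.23; total due = £152.59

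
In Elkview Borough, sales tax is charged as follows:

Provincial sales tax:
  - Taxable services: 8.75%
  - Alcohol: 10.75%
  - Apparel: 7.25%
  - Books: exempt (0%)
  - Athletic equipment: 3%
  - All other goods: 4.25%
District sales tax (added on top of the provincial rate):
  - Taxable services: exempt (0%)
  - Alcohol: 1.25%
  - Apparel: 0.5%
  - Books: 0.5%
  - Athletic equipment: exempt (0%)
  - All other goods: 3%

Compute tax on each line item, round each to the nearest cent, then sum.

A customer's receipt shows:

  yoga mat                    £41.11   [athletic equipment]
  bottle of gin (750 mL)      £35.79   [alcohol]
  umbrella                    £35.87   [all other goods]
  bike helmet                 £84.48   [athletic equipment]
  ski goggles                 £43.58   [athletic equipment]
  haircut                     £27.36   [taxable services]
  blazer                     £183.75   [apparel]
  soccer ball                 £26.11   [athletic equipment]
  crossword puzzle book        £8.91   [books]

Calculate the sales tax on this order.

Yoga mat £41.11: athletic equipment → 3% + 0% district = 3% → £1.23
Bottle of gin (750 mL) £35.79: alcohol → 10.75% + 1.25% district = 12% → £4.29
Umbrella £35.87: all other goods → 4.25% + 3% district = 7.25% → £2.60
Bike helmet £84.48: athletic equipment → 3% + 0% district = 3% → £2.53
Ski goggles £43.58: athletic equipment → 3% + 0% district = 3% → £1.31
Haircut £27.36: taxable services → 8.75% + 0% district = 8.75% → £2.39
Blazer £183.75: apparel → 7.25% + 0.5% district = 7.75% → £14.24
Soccer ball £26.11: athletic equipment → 3% + 0% district = 3% → £0.78
Crossword puzzle book £8.91: books → 0% + 0.5% district = 0.5% → £0.04
Total tax = £1.23 + £4.29 + £2.60 + £2.53 + £1.31 + £2.39 + £14.24 + £0.78 + £0.04 = £29.41

£29.41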